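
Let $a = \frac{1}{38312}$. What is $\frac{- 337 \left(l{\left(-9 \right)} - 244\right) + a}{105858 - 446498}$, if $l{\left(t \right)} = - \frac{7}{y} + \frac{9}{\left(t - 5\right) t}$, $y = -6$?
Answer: $- \frac{65821012133}{274062593280} \approx -0.24017$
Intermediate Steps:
$l{\left(t \right)} = \frac{7}{6} + \frac{9}{t \left(-5 + t\right)}$ ($l{\left(t \right)} = - \frac{7}{-6} + \frac{9}{\left(t - 5\right) t} = \left(-7\right) \left(- \frac{1}{6}\right) + \frac{9}{\left(-5 + t\right) t} = \frac{7}{6} + \frac{9}{t \left(-5 + t\right)}$)
$a = \frac{1}{38312} \approx 2.6101 \cdot 10^{-5}$
$\frac{- 337 \left(l{\left(-9 \right)} - 244\right) + a}{105858 - 446498} = \frac{- 337 \left(\frac{54 - -315 + 7 \left(-9\right)^{2}}{6 \left(-9\right) \left(-5 - 9\right)} - 244\right) + \frac{1}{38312}}{105858 - 446498} = \frac{- 337 \left(\frac{1}{6} \left(- \frac{1}{9}\right) \frac{1}{-14} \left(54 + 315 + 7 \cdot 81\right) - 244\right) + \frac{1}{38312}}{-340640} = \left(- 337 \left(\frac{1}{6} \left(- \frac{1}{9}\right) \left(- \frac{1}{14}\right) \left(54 + 315 + 567\right) - 244\right) + \frac{1}{38312}\right) \left(- \frac{1}{340640}\right) = \left(- 337 \left(\frac{1}{6} \left(- \frac{1}{9}\right) \left(- \frac{1}{14}\right) 936 - 244\right) + \frac{1}{38312}\right) \left(- \frac{1}{340640}\right) = \left(- 337 \left(\frac{26}{21} - 244\right) + \frac{1}{38312}\right) \left(- \frac{1}{340640}\right) = \left(\left(-337\right) \left(- \frac{5098}{21}\right) + \frac{1}{38312}\right) \left(- \frac{1}{340640}\right) = \left(\frac{1718026}{21} + \frac{1}{38312}\right) \left(- \frac{1}{340640}\right) = \frac{65821012133}{804552} \left(- \frac{1}{340640}\right) = - \frac{65821012133}{274062593280}$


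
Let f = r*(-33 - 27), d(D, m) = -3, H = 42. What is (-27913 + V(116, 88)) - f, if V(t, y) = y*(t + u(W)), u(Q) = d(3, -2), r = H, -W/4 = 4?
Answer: -15449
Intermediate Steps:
W = -16 (W = -4*4 = -16)
r = 42
u(Q) = -3
V(t, y) = y*(-3 + t) (V(t, y) = y*(t - 3) = y*(-3 + t))
f = -2520 (f = 42*(-33 - 27) = 42*(-60) = -2520)
(-27913 + V(116, 88)) - f = (-27913 + 88*(-3 + 116)) - 1*(-2520) = (-27913 + 88*113) + 2520 = (-27913 + 9944) + 2520 = -17969 + 2520 = -15449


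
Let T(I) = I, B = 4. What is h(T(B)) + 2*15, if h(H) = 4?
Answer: 34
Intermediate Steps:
h(T(B)) + 2*15 = 4 + 2*15 = 4 + 30 = 34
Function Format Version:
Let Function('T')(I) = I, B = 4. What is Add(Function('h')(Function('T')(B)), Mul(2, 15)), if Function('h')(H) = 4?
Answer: 34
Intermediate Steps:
Add(Function('h')(Function('T')(B)), Mul(2, 15)) = Add(4, Mul(2, 15)) = Add(4, 30) = 34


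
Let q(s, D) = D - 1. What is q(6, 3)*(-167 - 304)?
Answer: -942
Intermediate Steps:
q(s, D) = -1 + D
q(6, 3)*(-167 - 304) = (-1 + 3)*(-167 - 304) = 2*(-471) = -942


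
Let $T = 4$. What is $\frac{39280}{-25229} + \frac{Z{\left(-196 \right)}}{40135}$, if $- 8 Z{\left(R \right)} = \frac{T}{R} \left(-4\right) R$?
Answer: $- \frac{1576452342}{1012565915} \approx -1.5569$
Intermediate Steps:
$Z{\left(R \right)} = 2$ ($Z{\left(R \right)} = - \frac{\frac{4}{R} \left(-4\right) R}{8} = - \frac{- \frac{16}{R} R}{8} = \left(- \frac{1}{8}\right) \left(-16\right) = 2$)
$\frac{39280}{-25229} + \frac{Z{\left(-196 \right)}}{40135} = \frac{39280}{-25229} + \frac{2}{40135} = 39280 \left(- \frac{1}{25229}\right) + 2 \cdot \frac{1}{40135} = - \frac{39280}{25229} + \frac{2}{40135} = - \frac{1576452342}{1012565915}$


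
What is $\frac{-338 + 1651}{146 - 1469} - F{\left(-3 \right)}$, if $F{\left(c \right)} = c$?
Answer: $\frac{2656}{1323} \approx 2.0076$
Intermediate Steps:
$\frac{-338 + 1651}{146 - 1469} - F{\left(-3 \right)} = \frac{-338 + 1651}{146 - 1469} - -3 = \frac{1313}{-1323} + 3 = 1313 \left(- \frac{1}{1323}\right) + 3 = - \frac{1313}{1323} + 3 = \frac{2656}{1323}$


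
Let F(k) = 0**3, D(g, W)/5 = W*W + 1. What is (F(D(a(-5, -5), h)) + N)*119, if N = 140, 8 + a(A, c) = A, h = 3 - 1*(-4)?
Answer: 16660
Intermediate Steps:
h = 7 (h = 3 + 4 = 7)
a(A, c) = -8 + A
D(g, W) = 5 + 5*W**2 (D(g, W) = 5*(W*W + 1) = 5*(W**2 + 1) = 5*(1 + W**2) = 5 + 5*W**2)
F(k) = 0
(F(D(a(-5, -5), h)) + N)*119 = (0 + 140)*119 = 140*119 = 16660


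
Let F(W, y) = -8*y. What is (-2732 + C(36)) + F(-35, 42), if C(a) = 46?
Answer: -3022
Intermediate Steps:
(-2732 + C(36)) + F(-35, 42) = (-2732 + 46) - 8*42 = -2686 - 336 = -3022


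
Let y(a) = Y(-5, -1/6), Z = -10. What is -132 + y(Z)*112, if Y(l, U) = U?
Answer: -452/3 ≈ -150.67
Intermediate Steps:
y(a) = -1/6
-132 + y(Z)*112 = -132 - 1/6*112 = -132 - 56/3 = -452/3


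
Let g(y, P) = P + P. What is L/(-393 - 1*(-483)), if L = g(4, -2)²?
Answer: 8/45 ≈ 0.17778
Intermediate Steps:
g(y, P) = 2*P
L = 16 (L = (2*(-2))² = (-4)² = 16)
L/(-393 - 1*(-483)) = 16/(-393 - 1*(-483)) = 16/(-393 + 483) = 16/90 = 16*(1/90) = 8/45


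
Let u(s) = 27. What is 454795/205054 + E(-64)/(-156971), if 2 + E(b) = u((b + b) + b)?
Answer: 71384499595/32187531434 ≈ 2.2178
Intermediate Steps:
E(b) = 25 (E(b) = -2 + 27 = 25)
454795/205054 + E(-64)/(-156971) = 454795/205054 + 25/(-156971) = 454795*(1/205054) + 25*(-1/156971) = 454795/205054 - 25/156971 = 71384499595/32187531434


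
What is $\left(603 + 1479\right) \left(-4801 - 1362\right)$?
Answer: $-12831366$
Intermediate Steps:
$\left(603 + 1479\right) \left(-4801 - 1362\right) = 2082 \left(-6163\right) = -12831366$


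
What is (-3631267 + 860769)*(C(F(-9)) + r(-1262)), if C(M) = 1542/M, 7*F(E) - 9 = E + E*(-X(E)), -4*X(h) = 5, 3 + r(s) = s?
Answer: 92443206766/15 ≈ 6.1629e+9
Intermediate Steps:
r(s) = -3 + s
X(h) = -5/4 (X(h) = -1/4*5 = -5/4)
F(E) = 9/7 + 9*E/28 (F(E) = 9/7 + (E + E*(-1*(-5/4)))/7 = 9/7 + (E + E*(5/4))/7 = 9/7 + (E + 5*E/4)/7 = 9/7 + (9*E/4)/7 = 9/7 + 9*E/28)
(-3631267 + 860769)*(C(F(-9)) + r(-1262)) = (-3631267 + 860769)*(1542/(9/7 + (9/28)*(-9)) + (-3 - 1262)) = -2770498*(1542/(9/7 - 81/28) - 1265) = -2770498*(1542/(-45/28) - 1265) = -2770498*(1542*(-28/45) - 1265) = -2770498*(-14392/15 - 1265) = -2770498*(-33367/15) = 92443206766/15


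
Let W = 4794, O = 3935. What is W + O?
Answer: 8729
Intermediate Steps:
W + O = 4794 + 3935 = 8729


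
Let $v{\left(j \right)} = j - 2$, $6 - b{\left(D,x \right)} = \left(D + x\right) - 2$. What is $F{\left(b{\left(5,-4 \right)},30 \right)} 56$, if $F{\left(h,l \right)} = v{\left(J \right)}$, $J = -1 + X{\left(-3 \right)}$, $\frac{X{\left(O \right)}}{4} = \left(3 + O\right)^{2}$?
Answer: $-168$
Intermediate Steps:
$X{\left(O \right)} = 4 \left(3 + O\right)^{2}$
$b{\left(D,x \right)} = 8 - D - x$ ($b{\left(D,x \right)} = 6 - \left(\left(D + x\right) - 2\right) = 6 - \left(-2 + D + x\right) = 8 - D - x$)
$J = -1$ ($J = -1 + 4 \left(3 - 3\right)^{2} = -1 + 4 \cdot 0^{2} = -1 + 4 \cdot 0 = -1 + 0 = -1$)
$v{\left(j \right)} = -2 + j$
$F{\left(h,l \right)} = -3$ ($F{\left(h,l \right)} = -2 - 1 = -3$)
$F{\left(b{\left(5,-4 \right)},30 \right)} 56 = \left(-3\right) 56 = -168$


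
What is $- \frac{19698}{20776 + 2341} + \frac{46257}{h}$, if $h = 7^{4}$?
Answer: $\frac{1022028171}{55503917} \approx 18.414$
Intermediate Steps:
$h = 2401$
$- \frac{19698}{20776 + 2341} + \frac{46257}{h} = - \frac{19698}{20776 + 2341} + \frac{46257}{2401} = - \frac{19698}{23117} + 46257 \cdot \frac{1}{2401} = \left(-19698\right) \frac{1}{23117} + \frac{46257}{2401} = - \frac{19698}{23117} + \frac{46257}{2401} = \frac{1022028171}{55503917}$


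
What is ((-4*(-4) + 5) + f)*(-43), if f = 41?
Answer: -2666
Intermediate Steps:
((-4*(-4) + 5) + f)*(-43) = ((-4*(-4) + 5) + 41)*(-43) = ((16 + 5) + 41)*(-43) = (21 + 41)*(-43) = 62*(-43) = -2666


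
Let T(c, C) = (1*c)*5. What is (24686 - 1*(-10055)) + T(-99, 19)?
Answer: 34246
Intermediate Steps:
T(c, C) = 5*c (T(c, C) = c*5 = 5*c)
(24686 - 1*(-10055)) + T(-99, 19) = (24686 - 1*(-10055)) + 5*(-99) = (24686 + 10055) - 495 = 34741 - 495 = 34246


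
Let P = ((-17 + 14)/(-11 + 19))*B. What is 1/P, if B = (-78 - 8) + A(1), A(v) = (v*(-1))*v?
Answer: 8/261 ≈ 0.030651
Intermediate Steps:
A(v) = -v² (A(v) = (-v)*v = -v²)
B = -87 (B = (-78 - 8) - 1*1² = -86 - 1*1 = -86 - 1 = -87)
P = 261/8 (P = ((-17 + 14)/(-11 + 19))*(-87) = -3/8*(-87) = 261/8 ≈ 32.625)
1/P = 1/(261/8) = 8/261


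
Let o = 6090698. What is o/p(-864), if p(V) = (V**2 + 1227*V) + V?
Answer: -3045349/157248 ≈ -19.367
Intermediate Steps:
p(V) = V**2 + 1228*V
o/p(-864) = 6090698/((-864*(1228 - 864))) = 6090698/((-864*364)) = 6090698/(-314496) = 6090698*(-1/314496) = -3045349/157248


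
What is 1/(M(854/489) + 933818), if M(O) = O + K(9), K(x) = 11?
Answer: 489/456643235 ≈ 1.0709e-6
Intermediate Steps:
M(O) = 11 + O (M(O) = O + 11 = 11 + O)
1/(M(854/489) + 933818) = 1/((11 + 854/489) + 933818) = 1/(6233/489 + 933818) = 1/(456643235/489) = 489/456643235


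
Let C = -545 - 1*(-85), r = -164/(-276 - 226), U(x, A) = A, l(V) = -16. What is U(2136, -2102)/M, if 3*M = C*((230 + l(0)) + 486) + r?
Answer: 791403/40410959 ≈ 0.019584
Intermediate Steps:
r = 82/251 (r = -164/(-502) = -164*(-1/502) = 82/251 ≈ 0.32669)
C = -460 (C = -545 + 85 = -460)
M = -80821918/753 (M = (-460*((230 - 16) + 486) + 82/251)/3 = (-460*(214 + 486) + 82/251)/3 = (-460*700 + 82/251)/3 = (-322000 + 82/251)/3 = (⅓)*(-80821918/251) = -80821918/753 ≈ -1.0733e+5)
U(2136, -2102)/M = -2102/(-80821918/753) = -2102*(-753/80821918) = 791403/40410959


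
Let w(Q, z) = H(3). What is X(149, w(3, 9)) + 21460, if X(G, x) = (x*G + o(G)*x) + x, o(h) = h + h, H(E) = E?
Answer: 22804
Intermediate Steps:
o(h) = 2*h
w(Q, z) = 3
X(G, x) = x + 3*G*x (X(G, x) = (x*G + (2*G)*x) + x = (G*x + 2*G*x) + x = 3*G*x + x = x + 3*G*x)
X(149, w(3, 9)) + 21460 = 3*(1 + 3*149) + 21460 = 3*(1 + 447) + 21460 = 3*448 + 21460 = 1344 + 21460 = 22804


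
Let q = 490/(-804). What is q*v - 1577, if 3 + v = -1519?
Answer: -130532/201 ≈ -649.41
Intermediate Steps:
v = -1522 (v = -3 - 1519 = -1522)
q = -245/402 (q = 490*(-1/804) = -245/402 ≈ -0.60945)
q*v - 1577 = -245/402*(-1522) - 1577 = 186445/201 - 1577 = -130532/201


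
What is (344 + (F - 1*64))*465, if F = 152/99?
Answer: 4320160/33 ≈ 1.3091e+5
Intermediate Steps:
F = 152/99 (F = 152*(1/99) = 152/99 ≈ 1.5354)
(344 + (F - 1*64))*465 = (344 + (152/99 - 1*64))*465 = (344 + (152/99 - 64))*465 = (344 - 6184/99)*465 = (27872/99)*465 = 4320160/33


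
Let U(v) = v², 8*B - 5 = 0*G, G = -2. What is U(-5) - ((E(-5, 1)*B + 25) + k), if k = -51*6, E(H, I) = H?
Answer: 2473/8 ≈ 309.13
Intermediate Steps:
k = -306
B = 5/8 (B = 5/8 + (0*(-2))/8 = 5/8 + (⅛)*0 = 5/8 + 0 = 5/8 ≈ 0.62500)
U(-5) - ((E(-5, 1)*B + 25) + k) = (-5)² - ((-5*5/8 + 25) - 306) = 25 - ((-25/8 + 25) - 306) = 25 - (175/8 - 306) = 25 - 1*(-2273/8) = 25 + 2273/8 = 2473/8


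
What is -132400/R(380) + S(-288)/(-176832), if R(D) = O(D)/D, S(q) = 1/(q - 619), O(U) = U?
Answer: -21235189017599/160386624 ≈ -1.3240e+5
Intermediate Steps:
S(q) = 1/(-619 + q)
R(D) = 1 (R(D) = D/D = 1)
-132400/R(380) + S(-288)/(-176832) = -132400/1 + 1/(-619 - 288*(-176832)) = -132400*1 - 1/176832/(-907) = -132400 - 1/907*(-1/176832) = -132400 + 1/160386624 = -21235189017599/160386624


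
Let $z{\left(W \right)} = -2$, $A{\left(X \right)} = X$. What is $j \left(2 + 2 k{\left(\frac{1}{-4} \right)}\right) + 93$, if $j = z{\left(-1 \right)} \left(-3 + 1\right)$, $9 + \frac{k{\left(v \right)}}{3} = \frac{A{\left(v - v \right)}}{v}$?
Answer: $-115$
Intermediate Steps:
$k{\left(v \right)} = -27$ ($k{\left(v \right)} = -27 + 3 \frac{v - v}{v} = -27 + 3 \frac{0}{v} = -27 + 3 \cdot 0 = -27 + 0 = -27$)
$j = 4$ ($j = - 2 \left(-3 + 1\right) = \left(-2\right) \left(-2\right) = 4$)
$j \left(2 + 2 k{\left(\frac{1}{-4} \right)}\right) + 93 = 4 \left(2 + 2 \left(-27\right)\right) + 93 = 4 \left(2 - 54\right) + 93 = 4 \left(-52\right) + 93 = -208 + 93 = -115$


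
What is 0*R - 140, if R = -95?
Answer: -140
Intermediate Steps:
0*R - 140 = 0*(-95) - 140 = 0 - 140 = -140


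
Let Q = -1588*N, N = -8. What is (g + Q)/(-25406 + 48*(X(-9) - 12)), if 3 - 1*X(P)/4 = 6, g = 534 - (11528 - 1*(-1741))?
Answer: 31/26558 ≈ 0.0011673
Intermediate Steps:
g = -12735 (g = 534 - (11528 + 1741) = 534 - 1*13269 = 534 - 13269 = -12735)
Q = 12704 (Q = -1588*(-8) = 12704)
X(P) = -12 (X(P) = 12 - 4*6 = 12 - 24 = -12)
(g + Q)/(-25406 + 48*(X(-9) - 12)) = (-12735 + 12704)/(-25406 + 48*(-12 - 12)) = -31/(-25406 + 48*(-24)) = -31/(-25406 - 1152) = -31/(-26558) = -31*(-1/26558) = 31/26558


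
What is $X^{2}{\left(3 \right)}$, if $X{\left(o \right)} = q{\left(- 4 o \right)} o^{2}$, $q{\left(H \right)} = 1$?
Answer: $81$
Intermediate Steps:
$X{\left(o \right)} = o^{2}$ ($X{\left(o \right)} = 1 o^{2} = o^{2}$)
$X^{2}{\left(3 \right)} = \left(3^{2}\right)^{2} = 9^{2} = 81$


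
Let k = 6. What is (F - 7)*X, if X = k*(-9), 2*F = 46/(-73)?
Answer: 28836/73 ≈ 395.01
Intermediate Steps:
F = -23/73 (F = (46/(-73))/2 = (46*(-1/73))/2 = (½)*(-46/73) = -23/73 ≈ -0.31507)
X = -54 (X = 6*(-9) = -54)
(F - 7)*X = (-23/73 - 7)*(-54) = -534/73*(-54) = 28836/73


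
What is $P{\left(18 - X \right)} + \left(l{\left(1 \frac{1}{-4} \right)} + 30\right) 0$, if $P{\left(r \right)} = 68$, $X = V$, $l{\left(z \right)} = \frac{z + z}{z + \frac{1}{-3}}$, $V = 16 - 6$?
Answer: $68$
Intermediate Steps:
$V = 10$ ($V = 16 - 6 = 10$)
$l{\left(z \right)} = \frac{2 z}{- \frac{1}{3} + z}$ ($l{\left(z \right)} = \frac{2 z}{z - \frac{1}{3}} = \frac{2 z}{- \frac{1}{3} + z}$)
$X = 10$
$P{\left(18 - X \right)} + \left(l{\left(1 \frac{1}{-4} \right)} + 30\right) 0 = 68 + \left(\frac{6 \cdot 1 \frac{1}{-4}}{-1 + 3 \cdot 1 \frac{1}{-4}} + 30\right) 0 = 68 + \left(\frac{6 \cdot 1 \left(- \frac{1}{4}\right)}{-1 + 3 \cdot 1 \left(- \frac{1}{4}\right)} + 30\right) 0 = 68 + \left(6 \left(- \frac{1}{4}\right) \frac{1}{-1 + 3 \left(- \frac{1}{4}\right)} + 30\right) 0 = 68 + \left(6 \left(- \frac{1}{4}\right) \frac{1}{-1 - \frac{3}{4}} + 30\right) 0 = 68 + \left(6 \left(- \frac{1}{4}\right) \frac{1}{- \frac{7}{4}} + 30\right) 0 = 68 + \left(6 \left(- \frac{1}{4}\right) \left(- \frac{4}{7}\right) + 30\right) 0 = 68 + \left(\frac{6}{7} + 30\right) 0 = 68 + \frac{216}{7} \cdot 0 = 68 + 0 = 68$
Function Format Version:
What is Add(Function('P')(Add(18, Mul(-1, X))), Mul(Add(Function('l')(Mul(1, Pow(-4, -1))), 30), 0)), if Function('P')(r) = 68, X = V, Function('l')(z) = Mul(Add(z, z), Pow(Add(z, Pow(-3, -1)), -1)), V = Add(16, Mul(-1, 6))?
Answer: 68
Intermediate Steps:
V = 10 (V = Add(16, -6) = 10)
Function('l')(z) = Mul(2, z, Pow(Add(Rational(-1, 3), z), -1)) (Function('l')(z) = Mul(Mul(2, z), Pow(Add(z, Rational(-1, 3)), -1)) = Mul(Mul(2, z), Pow(Add(Rational(-1, 3), z), -1)) = Mul(2, z, Pow(Add(Rational(-1, 3), z), -1)))
X = 10
Add(Function('P')(Add(18, Mul(-1, X))), Mul(Add(Function('l')(Mul(1, Pow(-4, -1))), 30), 0)) = Add(68, Mul(Add(Mul(6, Mul(1, Pow(-4, -1)), Pow(Add(-1, Mul(3, Mul(1, Pow(-4, -1)))), -1)), 30), 0)) = Add(68, Mul(Add(Mul(6, Mul(1, Rational(-1, 4)), Pow(Add(-1, Mul(3, Mul(1, Rational(-1, 4)))), -1)), 30), 0)) = Add(68, Mul(Add(Mul(6, Rational(-1, 4), Pow(Add(-1, Mul(3, Rational(-1, 4))), -1)), 30), 0)) = Add(68, Mul(Add(Mul(6, Rational(-1, 4), Pow(Add(-1, Rational(-3, 4)), -1)), 30), 0)) = Add(68, Mul(Add(Mul(6, Rational(-1, 4), Pow(Rational(-7, 4), -1)), 30), 0)) = Add(68, Mul(Add(Mul(6, Rational(-1, 4), Rational(-4, 7)), 30), 0)) = Add(68, Mul(Add(Rational(6, 7), 30), 0)) = Add(68, Mul(Rational(216, 7), 0)) = Add(68, 0) = 68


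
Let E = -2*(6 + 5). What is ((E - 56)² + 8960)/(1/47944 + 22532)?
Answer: 721269536/1080274209 ≈ 0.66767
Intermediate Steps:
E = -22 (E = -2*11 = -22)
((E - 56)² + 8960)/(1/47944 + 22532) = ((-22 - 56)² + 8960)/(1/47944 + 22532) = ((-78)² + 8960)/(1/47944 + 22532) = (6084 + 8960)/(1080274209/47944) = 15044*(47944/1080274209) = 721269536/1080274209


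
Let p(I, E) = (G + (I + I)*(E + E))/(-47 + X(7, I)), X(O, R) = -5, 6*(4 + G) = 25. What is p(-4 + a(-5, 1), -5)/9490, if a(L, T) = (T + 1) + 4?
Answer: 239/2960880 ≈ 8.0719e-5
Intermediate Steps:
G = ⅙ (G = -4 + (⅙)*25 = -4 + 25/6 = ⅙ ≈ 0.16667)
a(L, T) = 5 + T (a(L, T) = (1 + T) + 4 = 5 + T)
p(I, E) = -1/312 - E*I/13 (p(I, E) = (⅙ + (I + I)*(E + E))/(-47 - 5) = (⅙ + (2*I)*(2*E))/(-52) = (⅙ + 4*E*I)*(-1/52) = -1/312 - E*I/13)
p(-4 + a(-5, 1), -5)/9490 = (-1/312 - 1/13*(-5)*(-4 + (5 + 1)))/9490 = (-1/312 - 1/13*(-5)*(-4 + 6))*(1/9490) = (-1/312 - 1/13*(-5)*2)*(1/9490) = (-1/312 + 10/13)*(1/9490) = (239/312)*(1/9490) = 239/2960880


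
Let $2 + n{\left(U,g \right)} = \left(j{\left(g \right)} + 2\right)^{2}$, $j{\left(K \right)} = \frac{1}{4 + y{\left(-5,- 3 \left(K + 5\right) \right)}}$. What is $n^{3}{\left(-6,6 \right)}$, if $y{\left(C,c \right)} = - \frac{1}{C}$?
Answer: $\frac{2336752783}{85766121} \approx 27.246$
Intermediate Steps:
$j{\left(K \right)} = \frac{5}{21}$ ($j{\left(K \right)} = \frac{1}{4 - \frac{1}{-5}} = \frac{1}{4 - - \frac{1}{5}} = \frac{1}{4 + \frac{1}{5}} = \frac{1}{\frac{21}{5}} = \frac{5}{21}$)
$n{\left(U,g \right)} = \frac{1327}{441}$ ($n{\left(U,g \right)} = -2 + \left(\frac{5}{21} + 2\right)^{2} = -2 + \left(\frac{47}{21}\right)^{2} = -2 + \frac{2209}{441} = \frac{1327}{441}$)
$n^{3}{\left(-6,6 \right)} = \left(\frac{1327}{441}\right)^{3} = \frac{2336752783}{85766121}$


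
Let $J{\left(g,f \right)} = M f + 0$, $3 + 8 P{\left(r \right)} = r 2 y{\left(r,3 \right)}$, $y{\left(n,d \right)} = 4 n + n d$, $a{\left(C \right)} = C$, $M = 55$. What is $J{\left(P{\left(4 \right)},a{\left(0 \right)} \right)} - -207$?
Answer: $207$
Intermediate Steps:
$y{\left(n,d \right)} = 4 n + d n$
$P{\left(r \right)} = - \frac{3}{8} + \frac{7 r^{2}}{4}$ ($P{\left(r \right)} = - \frac{3}{8} + \frac{r 2 r \left(4 + 3\right)}{8} = - \frac{3}{8} + \frac{2 r r 7}{8} = - \frac{3}{8} + \frac{2 r 7 r}{8} = - \frac{3}{8} + \frac{14 r^{2}}{8} = - \frac{3}{8} + \frac{7 r^{2}}{4}$)
$J{\left(g,f \right)} = 55 f$ ($J{\left(g,f \right)} = 55 f + 0 = 55 f$)
$J{\left(P{\left(4 \right)},a{\left(0 \right)} \right)} - -207 = 55 \cdot 0 - -207 = 0 + 207 = 207$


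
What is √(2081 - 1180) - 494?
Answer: -494 + √901 ≈ -463.98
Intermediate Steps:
√(2081 - 1180) - 494 = √901 - 494 = -494 + √901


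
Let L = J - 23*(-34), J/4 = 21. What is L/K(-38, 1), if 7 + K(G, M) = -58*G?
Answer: 866/2197 ≈ 0.39417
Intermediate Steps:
J = 84 (J = 4*21 = 84)
K(G, M) = -7 - 58*G
L = 866 (L = 84 - 23*(-34) = 84 + 782 = 866)
L/K(-38, 1) = 866/(-7 - 58*(-38)) = 866/(-7 + 2204) = 866/2197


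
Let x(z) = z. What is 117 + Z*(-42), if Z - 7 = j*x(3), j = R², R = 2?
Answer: -681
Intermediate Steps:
j = 4 (j = 2² = 4)
Z = 19 (Z = 7 + 4*3 = 7 + 12 = 19)
117 + Z*(-42) = 117 + 19*(-42) = 117 - 798 = -681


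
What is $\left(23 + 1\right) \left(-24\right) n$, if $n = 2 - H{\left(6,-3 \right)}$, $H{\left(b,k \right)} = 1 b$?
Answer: $2304$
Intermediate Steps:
$H{\left(b,k \right)} = b$
$n = -4$ ($n = 2 - 6 = -4$)
$\left(23 + 1\right) \left(-24\right) n = \left(23 + 1\right) \left(-24\right) \left(-4\right) = 24 \left(-24\right) \left(-4\right) = \left(-576\right) \left(-4\right) = 2304$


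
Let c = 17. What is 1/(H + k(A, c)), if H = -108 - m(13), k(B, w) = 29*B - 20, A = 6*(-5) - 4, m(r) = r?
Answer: -1/1127 ≈ -0.00088731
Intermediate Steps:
A = -34 (A = -30 - 4 = -34)
k(B, w) = -20 + 29*B
H = -121 (H = -108 - 1*13 = -108 - 13 = -121)
1/(H + k(A, c)) = 1/(-121 + (-20 + 29*(-34))) = 1/(-121 + (-20 - 986)) = 1/(-121 - 1006) = 1/(-1127) = -1/1127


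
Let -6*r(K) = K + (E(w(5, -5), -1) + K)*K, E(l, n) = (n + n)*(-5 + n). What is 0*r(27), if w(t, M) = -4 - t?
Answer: 0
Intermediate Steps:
E(l, n) = 2*n*(-5 + n) (E(l, n) = (2*n)*(-5 + n) = 2*n*(-5 + n))
r(K) = -K/6 - K*(12 + K)/6 (r(K) = -(K + (2*(-1)*(-5 - 1) + K)*K)/6 = -(K + (2*(-1)*(-6) + K)*K)/6 = -(K + (12 + K)*K)/6 = -(K + K*(12 + K))/6 = -K/6 - K*(12 + K)/6)
0*r(27) = 0*(-1/6*27*(13 + 27)) = 0*(-1/6*27*40) = 0*(-180) = 0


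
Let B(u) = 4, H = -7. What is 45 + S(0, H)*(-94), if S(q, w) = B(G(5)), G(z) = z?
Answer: -331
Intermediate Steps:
S(q, w) = 4
45 + S(0, H)*(-94) = 45 + 4*(-94) = 45 - 376 = -331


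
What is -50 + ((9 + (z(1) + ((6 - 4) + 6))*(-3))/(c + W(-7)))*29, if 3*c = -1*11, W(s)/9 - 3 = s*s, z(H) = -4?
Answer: -69911/1393 ≈ -50.187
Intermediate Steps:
W(s) = 27 + 9*s² (W(s) = 27 + 9*(s*s) = 27 + 9*s²)
c = -11/3 (c = (-1*11)/3 = (⅓)*(-11) = -11/3 ≈ -3.6667)
-50 + ((9 + (z(1) + ((6 - 4) + 6))*(-3))/(c + W(-7)))*29 = -50 + ((9 + (-4 + ((6 - 4) + 6))*(-3))/(-11/3 + (27 + 9*(-7)²)))*29 = -50 + ((9 + (-4 + (2 + 6))*(-3))/(-11/3 + (27 + 9*49)))*29 = -50 + ((9 + (-4 + 8)*(-3))/(-11/3 + (27 + 441)))*29 = -50 + ((9 + 4*(-3))/(-11/3 + 468))*29 = -50 + ((9 - 12)/(1393/3))*29 = -50 - 3*3/1393*29 = -50 - 9/1393*29 = -50 - 261/1393 = -69911/1393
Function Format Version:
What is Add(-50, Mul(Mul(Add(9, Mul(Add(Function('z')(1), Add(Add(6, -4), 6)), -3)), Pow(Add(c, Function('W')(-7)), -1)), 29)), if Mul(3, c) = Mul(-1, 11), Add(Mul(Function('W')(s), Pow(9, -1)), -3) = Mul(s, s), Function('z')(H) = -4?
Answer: Rational(-69911, 1393) ≈ -50.187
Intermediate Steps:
Function('W')(s) = Add(27, Mul(9, Pow(s, 2))) (Function('W')(s) = Add(27, Mul(9, Mul(s, s))) = Add(27, Mul(9, Pow(s, 2))))
c = Rational(-11, 3) (c = Mul(Rational(1, 3), Mul(-1, 11)) = Mul(Rational(1, 3), -11) = Rational(-11, 3) ≈ -3.6667)
Add(-50, Mul(Mul(Add(9, Mul(Add(Function('z')(1), Add(Add(6, -4), 6)), -3)), Pow(Add(c, Function('W')(-7)), -1)), 29)) = Add(-50, Mul(Mul(Add(9, Mul(Add(-4, Add(Add(6, -4), 6)), -3)), Pow(Add(Rational(-11, 3), Add(27, Mul(9, Pow(-7, 2)))), -1)), 29)) = Add(-50, Mul(Mul(Add(9, Mul(Add(-4, Add(2, 6)), -3)), Pow(Add(Rational(-11, 3), Add(27, Mul(9, 49))), -1)), 29)) = Add(-50, Mul(Mul(Add(9, Mul(Add(-4, 8), -3)), Pow(Add(Rational(-11, 3), Add(27, 441)), -1)), 29)) = Add(-50, Mul(Mul(Add(9, Mul(4, -3)), Pow(Add(Rational(-11, 3), 468), -1)), 29)) = Add(-50, Mul(Mul(Add(9, -12), Pow(Rational(1393, 3), -1)), 29)) = Add(-50, Mul(Mul(-3, Rational(3, 1393)), 29)) = Add(-50, Mul(Rational(-9, 1393), 29)) = Add(-50, Rational(-261, 1393)) = Rational(-69911, 1393)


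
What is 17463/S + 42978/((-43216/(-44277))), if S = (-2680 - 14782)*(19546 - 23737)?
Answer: 11605257738100855/263557248856 ≈ 44033.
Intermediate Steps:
S = 73183242 (S = -17462*(-4191) = 73183242)
17463/S + 42978/((-43216/(-44277))) = 17463/73183242 + 42978/((-43216/(-44277))) = 17463*(1/73183242) + 42978/((-43216*(-1/44277))) = 5821/24394414 + 42978/(43216/44277) = 5821/24394414 + 42978*(44277/43216) = 5821/24394414 + 951468453/21608 = 11605257738100855/263557248856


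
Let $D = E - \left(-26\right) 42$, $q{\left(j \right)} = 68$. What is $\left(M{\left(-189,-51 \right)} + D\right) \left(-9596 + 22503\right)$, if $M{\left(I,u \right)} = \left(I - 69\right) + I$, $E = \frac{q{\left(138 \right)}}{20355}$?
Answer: $\frac{169456558001}{20355} \approx 8.3251 \cdot 10^{6}$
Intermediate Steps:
$E = \frac{68}{20355} \approx 0.0033407$
$M{\left(I,u \right)} = -69 + 2 I$ ($M{\left(I,u \right)} = \left(-69 + I\right) + I = -69 + 2 I$)
$D = \frac{22227728}{20355}$ ($D = \frac{68}{20355} - \left(-26\right) 42 = \frac{68}{20355} - -1092 = \frac{68}{20355} + 1092 = \frac{22227728}{20355} \approx 1092.0$)
$\left(M{\left(-189,-51 \right)} + D\right) \left(-9596 + 22503\right) = \left(\left(-69 + 2 \left(-189\right)\right) + \frac{22227728}{20355}\right) \left(-9596 + 22503\right) = \left(\left(-69 - 378\right) + \frac{22227728}{20355}\right) 12907 = \left(-447 + \frac{22227728}{20355}\right) 12907 = \frac{13129043}{20355} \cdot 12907 = \frac{169456558001}{20355}$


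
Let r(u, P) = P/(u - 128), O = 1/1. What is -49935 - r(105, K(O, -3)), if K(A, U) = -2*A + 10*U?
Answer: -1148537/23 ≈ -49936.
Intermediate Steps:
O = 1
r(u, P) = P/(-128 + u)
-49935 - r(105, K(O, -3)) = -49935 - (-2*1 + 10*(-3))/(-128 + 105) = -49935 - (-2 - 30)/(-23) = -49935 - (-32)*(-1)/23 = -49935 - 1*32/23 = -49935 - 32/23 = -1148537/23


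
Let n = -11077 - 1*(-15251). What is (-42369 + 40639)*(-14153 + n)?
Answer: 17263670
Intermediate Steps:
n = 4174 (n = -11077 + 15251 = 4174)
(-42369 + 40639)*(-14153 + n) = (-42369 + 40639)*(-14153 + 4174) = -1730*(-9979) = 17263670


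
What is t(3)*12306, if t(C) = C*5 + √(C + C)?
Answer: 184590 + 12306*√6 ≈ 2.1473e+5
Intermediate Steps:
t(C) = 5*C + √2*√C (t(C) = 5*C + √(2*C) = 5*C + √2*√C)
t(3)*12306 = (5*3 + √2*√3)*12306 = (15 + √6)*12306 = 184590 + 12306*√6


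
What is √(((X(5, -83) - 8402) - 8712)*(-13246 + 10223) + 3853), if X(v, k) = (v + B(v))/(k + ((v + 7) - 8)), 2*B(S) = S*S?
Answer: √1291640971090/158 ≈ 7193.1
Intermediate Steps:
B(S) = S²/2 (B(S) = (S*S)/2 = S²/2)
X(v, k) = (v + v²/2)/(-1 + k + v) (X(v, k) = (v + v²/2)/(k + ((v + 7) - 8)) = (v + v²/2)/(k + ((7 + v) - 8)) = (v + v²/2)/(k + (-1 + v)) = (v + v²/2)/(-1 + k + v))
√(((X(5, -83) - 8402) - 8712)*(-13246 + 10223) + 3853) = √((((½)*5*(2 + 5)/(-1 - 83 + 5) - 8402) - 8712)*(-13246 + 10223) + 3853) = √((((½)*5*7/(-79) - 8402) - 8712)*(-3023) + 3853) = √((((½)*5*(-1/79)*7 - 8402) - 8712)*(-3023) + 3853) = √(((-35/158 - 8402) - 8712)*(-3023) + 3853) = √((-1327551/158 - 8712)*(-3023) + 3853) = √(-2704047/158*(-3023) + 3853) = √(8174334081/158 + 3853) = √(8174942855/158) = √1291640971090/158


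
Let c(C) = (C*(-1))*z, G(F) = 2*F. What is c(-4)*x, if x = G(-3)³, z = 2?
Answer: -1728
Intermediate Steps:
c(C) = -2*C (c(C) = (C*(-1))*2 = -C*2 = -2*C)
x = -216 (x = (2*(-3))³ = (-6)³ = -216)
c(-4)*x = -2*(-4)*(-216) = 8*(-216) = -1728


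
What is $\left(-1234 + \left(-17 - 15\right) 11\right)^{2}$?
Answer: $2515396$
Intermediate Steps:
$\left(-1234 + \left(-17 - 15\right) 11\right)^{2} = \left(-1234 - 352\right)^{2} = \left(-1586\right)^{2} = 2515396$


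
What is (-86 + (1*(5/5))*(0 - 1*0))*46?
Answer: -3956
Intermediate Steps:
(-86 + (1*(5/5))*(0 - 1*0))*46 = (-86 + (1*(5*(1/5)))*(0 + 0))*46 = (-86 + (1*1)*0)*46 = (-86 + 1*0)*46 = (-86 + 0)*46 = -86*46 = -3956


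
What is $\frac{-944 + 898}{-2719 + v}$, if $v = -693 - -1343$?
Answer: $\frac{46}{2069} \approx 0.022233$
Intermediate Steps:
$v = 650$ ($v = -693 + 1343 = 650$)
$\frac{-944 + 898}{-2719 + v} = \frac{-944 + 898}{-2719 + 650} = - \frac{46}{-2069} = \left(-46\right) \left(- \frac{1}{2069}\right) = \frac{46}{2069}$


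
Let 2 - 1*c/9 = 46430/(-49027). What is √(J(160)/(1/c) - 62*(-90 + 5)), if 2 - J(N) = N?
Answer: √2594314791134/49027 ≈ 32.853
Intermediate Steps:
J(N) = 2 - N
c = 1300356/49027 (c = 18 - 417870/(-49027) = 18 - 417870*(-1)/49027 = 18 - 9*(-46430/49027) = 18 + 417870/49027 = 1300356/49027 ≈ 26.523)
√(J(160)/(1/c) - 62*(-90 + 5)) = √((2 - 1*160)/(1/(1300356/49027)) - 62*(-90 + 5)) = √((2 - 160)/(49027/1300356) - 62*(-85)) = √(-158*1300356/49027 + 5270) = √(-205456248/49027 + 5270) = √(52916042/49027) = √2594314791134/49027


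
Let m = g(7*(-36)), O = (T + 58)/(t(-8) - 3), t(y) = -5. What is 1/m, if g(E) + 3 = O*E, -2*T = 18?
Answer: 2/3081 ≈ 0.00064914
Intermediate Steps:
T = -9 (T = -½*18 = -9)
O = -49/8 (O = (-9 + 58)/(-5 - 3) = 49/(-8) = 49*(-⅛) = -49/8 ≈ -6.1250)
g(E) = -3 - 49*E/8
m = 3081/2 (m = -3 - 343*(-36)/8 = -3 - 49/8*(-252) = -3 + 3087/2 = 3081/2 ≈ 1540.5)
1/m = 1/(3081/2) = 2/3081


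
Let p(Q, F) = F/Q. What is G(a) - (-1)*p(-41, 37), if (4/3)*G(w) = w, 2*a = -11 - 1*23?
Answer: -2239/164 ≈ -13.652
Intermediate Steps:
a = -17 (a = (-11 - 1*23)/2 = (-11 - 23)/2 = (½)*(-34) = -17)
G(w) = 3*w/4
G(a) - (-1)*p(-41, 37) = (¾)*(-17) - (-1)*37/(-41) = -51/4 - (-1)*37*(-1/41) = -51/4 - (-1)*(-37)/41 = -51/4 - 1*37/41 = -51/4 - 37/41 = -2239/164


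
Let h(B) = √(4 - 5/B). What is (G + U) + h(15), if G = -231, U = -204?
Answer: -435 + √33/3 ≈ -433.08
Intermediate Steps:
(G + U) + h(15) = (-231 - 204) + √(4 - 5/15) = -435 + √(4 - 5*1/15) = -435 + √(4 - ⅓) = -435 + √(11/3) = -435 + √33/3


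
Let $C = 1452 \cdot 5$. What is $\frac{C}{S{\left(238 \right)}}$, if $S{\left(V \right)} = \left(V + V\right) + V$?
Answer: $\frac{1210}{119} \approx 10.168$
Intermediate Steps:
$S{\left(V \right)} = 3 V$ ($S{\left(V \right)} = 2 V + V = 3 V$)
$C = 7260$
$\frac{C}{S{\left(238 \right)}} = \frac{7260}{3 \cdot 238} = \frac{7260}{714} = 7260 \cdot \frac{1}{714} = \frac{1210}{119}$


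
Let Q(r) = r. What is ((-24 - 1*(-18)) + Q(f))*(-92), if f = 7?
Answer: -92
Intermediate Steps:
((-24 - 1*(-18)) + Q(f))*(-92) = ((-24 - 1*(-18)) + 7)*(-92) = ((-24 + 18) + 7)*(-92) = (-6 + 7)*(-92) = 1*(-92) = -92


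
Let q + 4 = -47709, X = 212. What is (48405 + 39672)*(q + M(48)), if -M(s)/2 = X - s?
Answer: -4231307157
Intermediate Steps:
M(s) = -424 + 2*s (M(s) = -2*(212 - s) = -424 + 2*s)
q = -47713 (q = -4 - 47709 = -47713)
(48405 + 39672)*(q + M(48)) = (48405 + 39672)*(-47713 + (-424 + 2*48)) = 88077*(-47713 + (-424 + 96)) = 88077*(-47713 - 328) = 88077*(-48041) = -4231307157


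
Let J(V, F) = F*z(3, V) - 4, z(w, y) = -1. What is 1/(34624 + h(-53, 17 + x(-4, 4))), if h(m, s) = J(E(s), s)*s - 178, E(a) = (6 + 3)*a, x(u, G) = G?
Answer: 1/33921 ≈ 2.9480e-5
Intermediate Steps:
E(a) = 9*a
J(V, F) = -4 - F (J(V, F) = F*(-1) - 4 = -F - 4 = -4 - F)
h(m, s) = -178 + s*(-4 - s) (h(m, s) = (-4 - s)*s - 178 = s*(-4 - s) - 178 = -178 + s*(-4 - s))
1/(34624 + h(-53, 17 + x(-4, 4))) = 1/(34624 + (-178 - (17 + 4)*(4 + (17 + 4)))) = 1/(34624 + (-178 - 1*21*(4 + 21))) = 1/(34624 + (-178 - 1*21*25)) = 1/(34624 + (-178 - 525)) = 1/(34624 - 703) = 1/33921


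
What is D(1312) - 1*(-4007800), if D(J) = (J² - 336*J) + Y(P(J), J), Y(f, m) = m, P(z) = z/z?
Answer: 5289624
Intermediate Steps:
P(z) = 1
D(J) = J² - 335*J (D(J) = (J² - 336*J) + J = J² - 335*J)
D(1312) - 1*(-4007800) = 1312*(-335 + 1312) - 1*(-4007800) = 1312*977 + 4007800 = 1281824 + 4007800 = 5289624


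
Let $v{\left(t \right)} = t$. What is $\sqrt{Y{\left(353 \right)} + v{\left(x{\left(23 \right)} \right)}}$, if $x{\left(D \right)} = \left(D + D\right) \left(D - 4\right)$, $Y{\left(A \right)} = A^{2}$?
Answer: $\sqrt{125483} \approx 354.24$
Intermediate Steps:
$x{\left(D \right)} = 2 D \left(-4 + D\right)$
$\sqrt{Y{\left(353 \right)} + v{\left(x{\left(23 \right)} \right)}} = \sqrt{353^{2} + 2 \cdot 23 \left(-4 + 23\right)} = \sqrt{124609 + 2 \cdot 23 \cdot 19} = \sqrt{124609 + 874} = \sqrt{125483}$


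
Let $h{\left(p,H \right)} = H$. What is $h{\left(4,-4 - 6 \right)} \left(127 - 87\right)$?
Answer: $-400$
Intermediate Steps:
$h{\left(4,-4 - 6 \right)} \left(127 - 87\right) = \left(-4 - 6\right) \left(127 - 87\right) = \left(-4 - 6\right) 40 = \left(-10\right) 40 = -400$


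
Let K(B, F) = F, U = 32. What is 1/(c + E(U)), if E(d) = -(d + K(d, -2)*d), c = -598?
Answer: -1/566 ≈ -0.0017668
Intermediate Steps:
E(d) = d (E(d) = -(d - 2*d) = -(-1)*d = d)
1/(c + E(U)) = 1/(-598 + 32) = 1/(-566) = -1/566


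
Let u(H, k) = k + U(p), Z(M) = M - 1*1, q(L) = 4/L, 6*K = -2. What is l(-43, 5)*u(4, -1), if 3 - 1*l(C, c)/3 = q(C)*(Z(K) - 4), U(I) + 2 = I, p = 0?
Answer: -969/43 ≈ -22.535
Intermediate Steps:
U(I) = -2 + I
K = -⅓ (K = (⅙)*(-2) = -⅓ ≈ -0.33333)
Z(M) = -1 + M (Z(M) = M - 1 = -1 + M)
l(C, c) = 9 + 64/C (l(C, c) = 9 - 3*4/C*((-1 - ⅓) - 4) = 9 - 3*4/C*(-4/3 - 4) = 9 - 3*4/C*(-16)/3 = 9 - (-64)/C = 9 + 64/C)
u(H, k) = -2 + k (u(H, k) = k + (-2 + 0) = k - 2 = -2 + k)
l(-43, 5)*u(4, -1) = (9 + 64/(-43))*(-2 - 1) = (9 + 64*(-1/43))*(-3) = (9 - 64/43)*(-3) = (323/43)*(-3) = -969/43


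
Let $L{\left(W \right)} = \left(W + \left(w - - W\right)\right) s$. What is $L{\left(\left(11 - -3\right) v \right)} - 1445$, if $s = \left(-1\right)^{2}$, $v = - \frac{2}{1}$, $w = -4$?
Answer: $-1505$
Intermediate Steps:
$v = -2$ ($v = \left(-2\right) 1 = -2$)
$s = 1$
$L{\left(W \right)} = -4 + 2 W$ ($L{\left(W \right)} = \left(W - \left(4 - W\right)\right) 1 = \left(W + \left(-4 + W\right)\right) 1 = \left(-4 + 2 W\right) 1 = -4 + 2 W$)
$L{\left(\left(11 - -3\right) v \right)} - 1445 = \left(-4 + 2 \left(11 - -3\right) \left(-2\right)\right) - 1445 = \left(-4 + 2 \left(11 + 3\right) \left(-2\right)\right) - 1445 = \left(-4 + 2 \cdot 14 \left(-2\right)\right) - 1445 = \left(-4 + 2 \left(-28\right)\right) - 1445 = \left(-4 - 56\right) - 1445 = -60 - 1445 = -1505$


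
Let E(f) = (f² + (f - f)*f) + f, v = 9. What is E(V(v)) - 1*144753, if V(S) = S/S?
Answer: -144751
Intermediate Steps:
V(S) = 1
E(f) = f + f² (E(f) = (f² + 0*f) + f = (f² + 0) + f = f² + f = f + f²)
E(V(v)) - 1*144753 = 1*(1 + 1) - 1*144753 = 1*2 - 144753 = 2 - 144753 = -144751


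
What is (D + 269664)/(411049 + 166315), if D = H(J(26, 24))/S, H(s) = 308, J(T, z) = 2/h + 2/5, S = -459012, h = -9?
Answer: 30944752915/66254251092 ≈ 0.46706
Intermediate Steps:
J(T, z) = 8/45 (J(T, z) = 2/(-9) + 2/5 = 2*(-1/9) + 2*(1/5) = -2/9 + 2/5 = 8/45)
D = -77/114753 (D = 308/(-459012) = 308*(-1/459012) = -77/114753 ≈ -0.00067101)
(D + 269664)/(411049 + 166315) = (-77/114753 + 269664)/(411049 + 166315) = (30944752915/114753)/577364 = (30944752915/114753)*(1/577364) = 30944752915/66254251092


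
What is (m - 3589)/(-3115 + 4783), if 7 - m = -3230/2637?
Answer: -2360626/1099629 ≈ -2.1467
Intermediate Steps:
m = 21689/2637 (m = 7 - (-3230)/2637 = 7 - 1*(-3230/2637) = 7 + 3230/2637 = 21689/2637 ≈ 8.2249)
(m - 3589)/(-3115 + 4783) = (21689/2637 - 3589)/(-3115 + 4783) = -9442504/2637/1668 = -9442504/2637*1/1668 = -2360626/1099629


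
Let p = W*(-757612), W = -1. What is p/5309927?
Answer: 757612/5309927 ≈ 0.14268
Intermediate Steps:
p = 757612 (p = -1*(-757612) = 757612)
p/5309927 = 757612/5309927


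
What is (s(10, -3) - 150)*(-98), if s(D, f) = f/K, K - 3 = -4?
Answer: 14406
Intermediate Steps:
K = -1 (K = 3 - 4 = -1)
s(D, f) = -f (s(D, f) = f/(-1) = f*(-1) = -f)
(s(10, -3) - 150)*(-98) = (-1*(-3) - 150)*(-98) = (3 - 150)*(-98) = -147*(-98) = 14406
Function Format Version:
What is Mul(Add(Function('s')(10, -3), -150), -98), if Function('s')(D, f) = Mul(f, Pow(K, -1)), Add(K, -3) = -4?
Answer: 14406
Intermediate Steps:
K = -1 (K = Add(3, -4) = -1)
Function('s')(D, f) = Mul(-1, f) (Function('s')(D, f) = Mul(f, Pow(-1, -1)) = Mul(f, -1) = Mul(-1, f))
Mul(Add(Function('s')(10, -3), -150), -98) = Mul(Add(Mul(-1, -3), -150), -98) = Mul(Add(3, -150), -98) = Mul(-147, -98) = 14406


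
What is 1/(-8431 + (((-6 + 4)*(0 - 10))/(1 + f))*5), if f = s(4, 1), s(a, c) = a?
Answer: -1/8411 ≈ -0.00011889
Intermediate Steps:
f = 4
1/(-8431 + (((-6 + 4)*(0 - 10))/(1 + f))*5) = 1/(-8431 + (((-6 + 4)*(0 - 10))/(1 + 4))*5) = 1/(-8431 + (-2*(-10)/5)*5) = 1/(-8431 + (20*(⅕))*5) = 1/(-8431 + 4*5) = 1/(-8431 + 20) = 1/(-8411) = -1/8411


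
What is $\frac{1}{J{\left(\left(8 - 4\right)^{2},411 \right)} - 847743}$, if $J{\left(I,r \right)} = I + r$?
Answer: $- \frac{1}{847316} \approx -1.1802 \cdot 10^{-6}$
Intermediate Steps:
$\frac{1}{J{\left(\left(8 - 4\right)^{2},411 \right)} - 847743} = \frac{1}{\left(\left(8 - 4\right)^{2} + 411\right) - 847743} = \frac{1}{\left(4^{2} + 411\right) - 847743} = \frac{1}{\left(16 + 411\right) - 847743} = \frac{1}{427 - 847743} = \frac{1}{-847316} = - \frac{1}{847316}$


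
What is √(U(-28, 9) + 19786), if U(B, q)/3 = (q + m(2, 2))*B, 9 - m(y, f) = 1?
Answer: √18358 ≈ 135.49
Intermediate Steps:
m(y, f) = 8 (m(y, f) = 9 - 1*1 = 9 - 1 = 8)
U(B, q) = 3*B*(8 + q) (U(B, q) = 3*((q + 8)*B) = 3*((8 + q)*B) = 3*(B*(8 + q)) = 3*B*(8 + q))
√(U(-28, 9) + 19786) = √(3*(-28)*(8 + 9) + 19786) = √(3*(-28)*17 + 19786) = √(-1428 + 19786) = √18358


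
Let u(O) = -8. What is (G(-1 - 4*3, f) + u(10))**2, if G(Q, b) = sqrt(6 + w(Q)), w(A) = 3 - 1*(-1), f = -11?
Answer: (8 - sqrt(10))**2 ≈ 23.404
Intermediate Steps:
w(A) = 4 (w(A) = 3 + 1 = 4)
G(Q, b) = sqrt(10) (G(Q, b) = sqrt(6 + 4) = sqrt(10))
(G(-1 - 4*3, f) + u(10))**2 = (sqrt(10) - 8)**2 = (-8 + sqrt(10))**2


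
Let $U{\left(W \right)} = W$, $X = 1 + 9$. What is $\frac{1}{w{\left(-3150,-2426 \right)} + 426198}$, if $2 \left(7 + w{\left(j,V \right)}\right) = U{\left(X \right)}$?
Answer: $\frac{1}{426196} \approx 2.3463 \cdot 10^{-6}$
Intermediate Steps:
$X = 10$
$w{\left(j,V \right)} = -2$ ($w{\left(j,V \right)} = -7 + \frac{1}{2} \cdot 10 = -7 + 5 = -2$)
$\frac{1}{w{\left(-3150,-2426 \right)} + 426198} = \frac{1}{-2 + 426198} = \frac{1}{426196}$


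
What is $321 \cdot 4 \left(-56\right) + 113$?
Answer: $-71791$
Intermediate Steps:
$321 \cdot 4 \left(-56\right) + 113 = 321 \left(-224\right) + 113 = -71904 + 113 = -71791$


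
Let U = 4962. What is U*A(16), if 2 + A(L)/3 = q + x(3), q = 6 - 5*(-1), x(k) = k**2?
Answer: 267948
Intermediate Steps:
q = 11 (q = 6 + 5 = 11)
A(L) = 54 (A(L) = -6 + 3*(11 + 3**2) = -6 + 3*(11 + 9) = -6 + 3*20 = -6 + 60 = 54)
U*A(16) = 4962*54 = 267948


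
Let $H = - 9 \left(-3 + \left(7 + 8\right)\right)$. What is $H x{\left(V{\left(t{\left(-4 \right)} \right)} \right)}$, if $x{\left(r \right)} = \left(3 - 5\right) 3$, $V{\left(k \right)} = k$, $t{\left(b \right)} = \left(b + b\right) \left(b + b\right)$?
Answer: $648$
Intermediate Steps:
$t{\left(b \right)} = 4 b^{2}$ ($t{\left(b \right)} = 2 b 2 b = 4 b^{2}$)
$H = -108$ ($H = - 9 \left(-3 + 15\right) = \left(-9\right) 12 = -108$)
$x{\left(r \right)} = -6$ ($x{\left(r \right)} = \left(3 - 5\right) 3 = \left(-2\right) 3 = -6$)
$H x{\left(V{\left(t{\left(-4 \right)} \right)} \right)} = \left(-108\right) \left(-6\right) = 648$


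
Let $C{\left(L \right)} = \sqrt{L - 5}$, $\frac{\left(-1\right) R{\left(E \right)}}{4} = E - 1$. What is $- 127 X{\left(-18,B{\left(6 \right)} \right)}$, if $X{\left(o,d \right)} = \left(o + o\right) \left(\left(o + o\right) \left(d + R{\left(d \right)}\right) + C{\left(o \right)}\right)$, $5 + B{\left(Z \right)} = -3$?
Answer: $-4608576 + 4572 i \sqrt{23} \approx -4.6086 \cdot 10^{6} + 21927.0 i$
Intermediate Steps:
$R{\left(E \right)} = 4 - 4 E$ ($R{\left(E \right)} = - 4 \left(E - 1\right) = - 4 \left(-1 + E\right) = 4 - 4 E$)
$B{\left(Z \right)} = -8$ ($B{\left(Z \right)} = -5 - 3 = -8$)
$C{\left(L \right)} = \sqrt{-5 + L}$
$X{\left(o,d \right)} = 2 o \left(\sqrt{-5 + o} + 2 o \left(4 - 3 d\right)\right)$ ($X{\left(o,d \right)} = \left(o + o\right) \left(\left(o + o\right) \left(d - \left(-4 + 4 d\right)\right) + \sqrt{-5 + o}\right) = 2 o \left(2 o \left(4 - 3 d\right) + \sqrt{-5 + o}\right) = 2 o \left(\sqrt{-5 + o} + 2 o \left(4 - 3 d\right)\right)$)
$- 127 X{\left(-18,B{\left(6 \right)} \right)} = - 127 \cdot 2 \left(-18\right) \left(\sqrt{-5 - 18} + 8 \left(-18\right) - \left(-48\right) \left(-18\right)\right) = - 127 \cdot 2 \left(-18\right) \left(\sqrt{-23} - 144 - 864\right) = - 127 \cdot 2 \left(-18\right) \left(i \sqrt{23} - 144 - 864\right) = - 127 \cdot 2 \left(-18\right) \left(-1008 + i \sqrt{23}\right) = - 127 \left(36288 - 36 i \sqrt{23}\right) = -4608576 + 4572 i \sqrt{23}$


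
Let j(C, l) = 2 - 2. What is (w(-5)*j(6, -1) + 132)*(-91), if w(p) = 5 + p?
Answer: -12012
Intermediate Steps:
j(C, l) = 0
(w(-5)*j(6, -1) + 132)*(-91) = ((5 - 5)*0 + 132)*(-91) = (0*0 + 132)*(-91) = (0 + 132)*(-91) = 132*(-91) = -12012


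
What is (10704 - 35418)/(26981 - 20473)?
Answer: -12357/3254 ≈ -3.7975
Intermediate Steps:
(10704 - 35418)/(26981 - 20473) = -24714/6508 = -24714*1/6508 = -12357/3254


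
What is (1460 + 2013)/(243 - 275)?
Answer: -3473/32 ≈ -108.53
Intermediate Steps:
(1460 + 2013)/(243 - 275) = 3473/(-32) = 3473*(-1/32) = -3473/32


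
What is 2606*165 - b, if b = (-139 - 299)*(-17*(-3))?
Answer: 452328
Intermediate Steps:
b = -22338 (b = -438*51 = -22338)
2606*165 - b = 2606*165 - 1*(-22338) = 429990 + 22338 = 452328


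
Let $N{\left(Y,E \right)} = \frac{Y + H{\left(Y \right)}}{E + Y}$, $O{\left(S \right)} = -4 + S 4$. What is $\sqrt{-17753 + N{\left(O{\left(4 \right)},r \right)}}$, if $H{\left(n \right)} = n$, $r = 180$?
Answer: $\frac{i \sqrt{284046}}{4} \approx 133.24 i$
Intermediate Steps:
$O{\left(S \right)} = -4 + 4 S$
$N{\left(Y,E \right)} = \frac{2 Y}{E + Y}$ ($N{\left(Y,E \right)} = \frac{Y + Y}{E + Y} = \frac{2 Y}{E + Y}$)
$\sqrt{-17753 + N{\left(O{\left(4 \right)},r \right)}} = \sqrt{-17753 + \frac{2 \left(-4 + 4 \cdot 4\right)}{180 + \left(-4 + 4 \cdot 4\right)}} = \sqrt{-17753 + \frac{2 \left(-4 + 16\right)}{180 + \left(-4 + 16\right)}} = \sqrt{-17753 + 2 \cdot 12 \frac{1}{180 + 12}} = \sqrt{-17753 + 2 \cdot 12 \cdot \frac{1}{192}} = \sqrt{-17753 + \frac{1}{8}} = \sqrt{- \frac{142023}{8}} = \frac{i \sqrt{284046}}{4}$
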